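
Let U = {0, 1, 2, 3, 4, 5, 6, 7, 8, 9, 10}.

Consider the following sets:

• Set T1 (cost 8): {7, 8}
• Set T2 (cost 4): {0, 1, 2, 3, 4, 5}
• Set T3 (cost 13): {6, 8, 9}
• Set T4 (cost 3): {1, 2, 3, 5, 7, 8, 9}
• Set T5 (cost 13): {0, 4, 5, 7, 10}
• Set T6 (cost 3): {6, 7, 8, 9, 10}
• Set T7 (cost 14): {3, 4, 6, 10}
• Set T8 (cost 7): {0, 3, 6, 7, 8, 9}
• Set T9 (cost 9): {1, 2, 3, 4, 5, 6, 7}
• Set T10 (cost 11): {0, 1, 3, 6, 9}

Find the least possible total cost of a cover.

7

T2, T6 together cover every item (T2 ∪ T6 = {0, 1, 2, 3, 4, 5, 6, 7, 8, 9, 10}); total cost 4 + 3 = 7.
The greedy pick T4, T6, T2 costs 10; no covering selection beats 7.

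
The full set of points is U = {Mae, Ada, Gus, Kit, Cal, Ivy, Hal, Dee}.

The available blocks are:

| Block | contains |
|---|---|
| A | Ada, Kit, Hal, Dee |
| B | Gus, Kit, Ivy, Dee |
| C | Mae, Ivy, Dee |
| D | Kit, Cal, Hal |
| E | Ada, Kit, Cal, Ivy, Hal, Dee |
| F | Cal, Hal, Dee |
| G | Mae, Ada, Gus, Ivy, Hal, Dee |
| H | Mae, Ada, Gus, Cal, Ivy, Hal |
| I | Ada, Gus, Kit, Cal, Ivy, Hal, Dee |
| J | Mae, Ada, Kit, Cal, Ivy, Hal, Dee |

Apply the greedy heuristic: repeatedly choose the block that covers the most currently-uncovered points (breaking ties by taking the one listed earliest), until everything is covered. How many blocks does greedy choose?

2

Greedy: pick I (covers 7 new) → pick C (covers 1 new). Total picks: 2.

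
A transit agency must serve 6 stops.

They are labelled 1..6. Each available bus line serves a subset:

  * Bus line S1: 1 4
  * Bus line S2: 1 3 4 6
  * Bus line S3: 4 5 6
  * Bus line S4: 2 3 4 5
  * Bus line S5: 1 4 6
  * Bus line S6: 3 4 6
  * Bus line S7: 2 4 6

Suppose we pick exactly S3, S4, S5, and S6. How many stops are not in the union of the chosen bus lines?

Union of S3, S4, S5, S6 = {1, 2, 3, 4, 5, 6} — that's every stop, so 0 are uncovered.

0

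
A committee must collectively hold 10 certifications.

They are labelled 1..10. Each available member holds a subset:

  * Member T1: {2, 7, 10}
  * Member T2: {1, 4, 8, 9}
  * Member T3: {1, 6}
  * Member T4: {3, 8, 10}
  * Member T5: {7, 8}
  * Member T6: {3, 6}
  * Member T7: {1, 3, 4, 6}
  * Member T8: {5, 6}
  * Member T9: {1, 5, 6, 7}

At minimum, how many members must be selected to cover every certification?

T1 and T2 and T4 and T8 together: T1 ∪ T2 ∪ T4 ∪ T8 = {1, 2, 3, 4, 5, 6, 7, 8, 9, 10} — every certification is covered.
No 3 of the 9 members cover everything (all 84 combinations miss at least one certification), so 4 is optimal.

4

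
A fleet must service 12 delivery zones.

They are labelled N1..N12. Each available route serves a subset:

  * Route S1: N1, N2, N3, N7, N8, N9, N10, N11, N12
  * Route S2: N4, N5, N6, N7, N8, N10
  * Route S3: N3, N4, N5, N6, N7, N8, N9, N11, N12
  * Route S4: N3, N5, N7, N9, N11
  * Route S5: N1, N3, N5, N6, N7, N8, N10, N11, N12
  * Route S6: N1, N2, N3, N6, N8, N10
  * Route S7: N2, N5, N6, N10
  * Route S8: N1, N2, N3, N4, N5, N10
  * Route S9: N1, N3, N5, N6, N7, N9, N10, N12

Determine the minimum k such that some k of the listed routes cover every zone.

2

S1 and S2 together: S1 ∪ S2 = {N1, N2, N3, N4, N5, N6, N7, N8, N9, N10, N11, N12} — every zone is covered.
No single route has all 12 zones (the largest, S1, has 9), so 2 is optimal.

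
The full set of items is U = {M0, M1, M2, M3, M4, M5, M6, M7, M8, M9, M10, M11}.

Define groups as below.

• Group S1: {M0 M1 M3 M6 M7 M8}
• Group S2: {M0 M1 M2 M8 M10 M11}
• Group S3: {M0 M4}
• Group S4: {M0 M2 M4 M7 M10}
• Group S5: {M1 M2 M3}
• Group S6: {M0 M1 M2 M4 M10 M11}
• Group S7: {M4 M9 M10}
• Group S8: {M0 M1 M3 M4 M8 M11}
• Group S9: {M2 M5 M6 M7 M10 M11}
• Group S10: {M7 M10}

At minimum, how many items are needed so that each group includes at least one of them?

3

H = {M0, M3, M10} meets every group (each contains at least one member of H), and |H| = 3.
The groups S3, S5, S10 are pairwise disjoint, so any hitting set needs a separate item for each — at least 3. Hence 3 is optimal.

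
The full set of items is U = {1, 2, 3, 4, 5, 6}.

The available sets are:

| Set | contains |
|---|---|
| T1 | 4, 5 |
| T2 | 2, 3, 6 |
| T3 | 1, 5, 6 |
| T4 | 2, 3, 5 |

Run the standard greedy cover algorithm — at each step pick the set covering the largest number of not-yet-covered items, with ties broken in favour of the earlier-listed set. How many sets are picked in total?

3

Greedy: pick T2 (covers 3 new) → pick T1 (covers 2 new) → pick T3 (covers 1 new). Total picks: 3.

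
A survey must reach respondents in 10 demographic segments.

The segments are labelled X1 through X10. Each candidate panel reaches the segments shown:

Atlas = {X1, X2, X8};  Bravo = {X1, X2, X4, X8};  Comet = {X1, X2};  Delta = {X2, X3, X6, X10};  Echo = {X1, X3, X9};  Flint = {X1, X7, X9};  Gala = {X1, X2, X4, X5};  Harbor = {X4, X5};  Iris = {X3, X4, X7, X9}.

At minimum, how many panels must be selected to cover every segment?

4

Take {Atlas, Delta, Flint, Gala}. Their union is {X1, X2, X3, X4, X5, X6, X7, X8, X9, X10}, which is all 10 segments.
No 3 of the 9 panels cover everything (all 84 combinations miss at least one segment), so 4 is optimal.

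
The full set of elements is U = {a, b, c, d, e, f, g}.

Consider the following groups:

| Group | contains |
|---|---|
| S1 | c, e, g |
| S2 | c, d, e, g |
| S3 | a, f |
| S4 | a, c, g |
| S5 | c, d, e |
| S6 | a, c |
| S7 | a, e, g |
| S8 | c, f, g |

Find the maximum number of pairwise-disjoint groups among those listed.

2

S3, S5 are pairwise disjoint (S3={a,f}; S5={c,d,e}).
Every remaining group overlaps one of these, and no 3 of the listed groups are pairwise disjoint, so 2 is the maximum.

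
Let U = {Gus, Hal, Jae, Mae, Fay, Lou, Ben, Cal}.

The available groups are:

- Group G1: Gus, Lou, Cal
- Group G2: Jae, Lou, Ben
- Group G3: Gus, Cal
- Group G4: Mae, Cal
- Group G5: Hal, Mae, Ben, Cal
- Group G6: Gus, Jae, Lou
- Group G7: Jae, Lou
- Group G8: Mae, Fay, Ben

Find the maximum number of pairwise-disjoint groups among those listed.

G3, G7, G8 are pairwise disjoint (G3={Gus,Cal}; G7={Jae,Lou}; G8={Mae,Fay,Ben}).
Every remaining group overlaps one of these, and no 4 of the listed groups are pairwise disjoint, so 3 is the maximum.

3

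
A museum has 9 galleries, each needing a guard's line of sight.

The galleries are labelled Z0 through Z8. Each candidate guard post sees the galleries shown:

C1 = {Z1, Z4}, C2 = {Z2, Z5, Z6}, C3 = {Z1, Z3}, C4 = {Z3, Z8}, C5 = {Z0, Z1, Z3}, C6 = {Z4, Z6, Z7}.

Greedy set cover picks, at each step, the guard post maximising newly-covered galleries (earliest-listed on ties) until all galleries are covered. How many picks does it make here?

4

Greedy: pick C2 (covers 3 new) → pick C5 (covers 3 new) → pick C6 (covers 2 new) → pick C4 (covers 1 new). Total picks: 4.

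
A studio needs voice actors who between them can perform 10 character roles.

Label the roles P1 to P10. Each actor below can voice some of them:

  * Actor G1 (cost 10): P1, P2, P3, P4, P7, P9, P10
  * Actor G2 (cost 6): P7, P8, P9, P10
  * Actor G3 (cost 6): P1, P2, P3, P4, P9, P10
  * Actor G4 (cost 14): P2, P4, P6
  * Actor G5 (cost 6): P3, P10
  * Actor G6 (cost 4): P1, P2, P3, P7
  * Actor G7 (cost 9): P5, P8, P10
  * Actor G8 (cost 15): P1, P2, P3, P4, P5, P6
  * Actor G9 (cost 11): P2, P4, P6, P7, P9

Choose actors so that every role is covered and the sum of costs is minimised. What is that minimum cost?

G2, G8 together cover every role (G2 ∪ G8 = {P1, P2, P3, P4, P5, P6, P7, P8, P9, P10}); total cost 6 + 15 = 21.
The greedy pick G3, G2, G8 costs 27; no covering selection beats 21.

21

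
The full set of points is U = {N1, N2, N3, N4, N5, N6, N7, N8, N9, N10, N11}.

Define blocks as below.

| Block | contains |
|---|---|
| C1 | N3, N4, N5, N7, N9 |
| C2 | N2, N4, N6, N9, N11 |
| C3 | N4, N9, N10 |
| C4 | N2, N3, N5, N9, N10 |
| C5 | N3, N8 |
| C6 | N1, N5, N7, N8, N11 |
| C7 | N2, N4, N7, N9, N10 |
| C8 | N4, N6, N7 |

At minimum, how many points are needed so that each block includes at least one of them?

Take H = {N3, N4, N7}. Each listed block contains at least one of these, so H is a hitting set of size 3.
No choice of 2 points meets every block, so 3 is the minimum.

3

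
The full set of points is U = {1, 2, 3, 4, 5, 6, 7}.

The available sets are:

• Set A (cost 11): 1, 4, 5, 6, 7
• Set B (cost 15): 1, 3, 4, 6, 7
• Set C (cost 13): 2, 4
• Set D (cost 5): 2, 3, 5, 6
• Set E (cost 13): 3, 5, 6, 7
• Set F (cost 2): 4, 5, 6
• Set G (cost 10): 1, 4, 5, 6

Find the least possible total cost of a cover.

16

A, D together cover every point (A ∪ D = {1, 2, 3, 4, 5, 6, 7}); total cost 11 + 5 = 16.
The greedy pick F, D, A costs 18; no covering selection beats 16.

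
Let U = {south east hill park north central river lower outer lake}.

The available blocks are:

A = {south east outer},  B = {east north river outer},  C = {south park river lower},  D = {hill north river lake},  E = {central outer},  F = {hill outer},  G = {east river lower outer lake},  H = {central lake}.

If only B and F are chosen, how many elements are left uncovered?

5

Union of B, F = {east, hill, north, river, outer}.
Not covered: south, park, central, lower, lake — 5 elements.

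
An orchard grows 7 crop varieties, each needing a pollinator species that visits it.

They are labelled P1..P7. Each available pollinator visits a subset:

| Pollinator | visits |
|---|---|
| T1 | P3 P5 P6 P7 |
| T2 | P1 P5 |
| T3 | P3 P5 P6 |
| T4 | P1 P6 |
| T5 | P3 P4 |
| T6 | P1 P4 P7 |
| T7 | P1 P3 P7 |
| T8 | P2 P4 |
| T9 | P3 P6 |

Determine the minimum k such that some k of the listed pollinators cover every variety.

T3 and T7 and T8 together: T3 ∪ T7 ∪ T8 = {P1, P2, P3, P4, P5, P6, P7} — every variety is covered.
Only T8 contains P2, so T8 is forced; the remaining 5 varieties need at least 2 more pollinators (each remaining pollinator adds at most 4) — so at least 3 pollinators are needed, and 3 is optimal.

3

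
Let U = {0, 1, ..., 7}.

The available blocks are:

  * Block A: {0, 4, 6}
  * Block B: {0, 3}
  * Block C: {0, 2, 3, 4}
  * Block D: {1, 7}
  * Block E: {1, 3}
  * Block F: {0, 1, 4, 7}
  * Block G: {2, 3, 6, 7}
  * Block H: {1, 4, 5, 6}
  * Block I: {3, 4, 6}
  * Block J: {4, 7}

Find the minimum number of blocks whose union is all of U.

Take {C, H, J}. Their union is {0, 1, 2, 3, 4, 5, 6, 7}, which is all 8 items.
Only H contains 5, so H is forced; the remaining 4 items need at least 2 more blocks (each remaining block adds at most 3) — so at least 3 blocks are needed, and 3 is optimal.

3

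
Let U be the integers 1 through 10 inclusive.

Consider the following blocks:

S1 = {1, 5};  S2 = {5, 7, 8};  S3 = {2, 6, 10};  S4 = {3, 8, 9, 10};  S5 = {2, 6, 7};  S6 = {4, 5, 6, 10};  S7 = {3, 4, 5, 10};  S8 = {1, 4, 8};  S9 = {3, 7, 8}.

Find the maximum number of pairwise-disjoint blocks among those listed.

S1, S4, S5 are pairwise disjoint (S1={1,5}; S4={3,8,9,10}; S5={2,6,7}).
Every remaining block overlaps one of these, and no 4 of the listed blocks are pairwise disjoint, so 3 is the maximum.

3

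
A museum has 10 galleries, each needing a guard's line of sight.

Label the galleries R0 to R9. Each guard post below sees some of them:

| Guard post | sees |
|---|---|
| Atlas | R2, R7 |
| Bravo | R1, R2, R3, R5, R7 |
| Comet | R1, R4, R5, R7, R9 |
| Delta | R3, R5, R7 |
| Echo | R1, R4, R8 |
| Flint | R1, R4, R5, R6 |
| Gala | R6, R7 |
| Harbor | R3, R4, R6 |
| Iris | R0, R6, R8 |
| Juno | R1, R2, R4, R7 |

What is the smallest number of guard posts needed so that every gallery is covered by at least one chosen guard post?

Take {Bravo, Comet, Iris}. Their union is {R0, R1, R2, R3, R4, R5, R6, R7, R8, R9}, which is all 10 galleries.
Only Iris contains R0, so Iris is forced; the remaining 7 galleries need at least 2 more guard posts (each remaining guard post adds at most 5) — so at least 3 guard posts are needed, and 3 is optimal.

3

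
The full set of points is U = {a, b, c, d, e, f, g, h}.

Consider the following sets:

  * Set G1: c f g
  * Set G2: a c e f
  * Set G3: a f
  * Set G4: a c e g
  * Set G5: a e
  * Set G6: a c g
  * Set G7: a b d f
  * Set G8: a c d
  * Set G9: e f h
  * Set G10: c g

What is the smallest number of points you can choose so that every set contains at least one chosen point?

3

The 3 points {a, g, h} hit every set.
No choice of 2 points meets every set, so 3 is the minimum.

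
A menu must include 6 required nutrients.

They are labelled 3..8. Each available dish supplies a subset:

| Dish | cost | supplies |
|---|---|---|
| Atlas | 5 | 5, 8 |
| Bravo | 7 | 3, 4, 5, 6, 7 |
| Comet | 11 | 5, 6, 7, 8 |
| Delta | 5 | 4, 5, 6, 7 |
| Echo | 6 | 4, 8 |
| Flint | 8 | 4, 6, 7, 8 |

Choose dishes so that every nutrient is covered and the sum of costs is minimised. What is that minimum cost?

Atlas, Bravo together cover every nutrient (Atlas ∪ Bravo = {3, 4, 5, 6, 7, 8}); total cost 5 + 7 = 12.
The greedy pick Delta, Atlas, Bravo costs 17; no covering selection beats 12.

12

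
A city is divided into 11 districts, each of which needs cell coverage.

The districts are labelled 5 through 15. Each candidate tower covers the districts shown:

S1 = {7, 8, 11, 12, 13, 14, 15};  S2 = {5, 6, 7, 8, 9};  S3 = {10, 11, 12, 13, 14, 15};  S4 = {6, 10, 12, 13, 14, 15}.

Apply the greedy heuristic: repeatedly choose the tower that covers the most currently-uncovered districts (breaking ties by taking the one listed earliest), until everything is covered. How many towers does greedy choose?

3

Greedy: pick S1 (covers 7 new) → pick S2 (covers 3 new) → pick S3 (covers 1 new). Total picks: 3.
(The true minimum cover uses only 2 towers, so greedy is not optimal here.)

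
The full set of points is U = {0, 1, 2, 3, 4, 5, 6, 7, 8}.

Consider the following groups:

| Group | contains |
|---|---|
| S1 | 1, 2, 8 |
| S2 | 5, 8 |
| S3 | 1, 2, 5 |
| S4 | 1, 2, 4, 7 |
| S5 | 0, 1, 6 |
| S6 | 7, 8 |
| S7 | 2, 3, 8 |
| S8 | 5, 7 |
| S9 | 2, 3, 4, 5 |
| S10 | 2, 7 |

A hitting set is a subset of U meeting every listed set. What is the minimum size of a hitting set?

4

Take H = {1, 2, 7, 8}. Each listed group contains at least one of these, so H is a hitting set of size 4.
No choice of 3 points meets every group, so 4 is the minimum.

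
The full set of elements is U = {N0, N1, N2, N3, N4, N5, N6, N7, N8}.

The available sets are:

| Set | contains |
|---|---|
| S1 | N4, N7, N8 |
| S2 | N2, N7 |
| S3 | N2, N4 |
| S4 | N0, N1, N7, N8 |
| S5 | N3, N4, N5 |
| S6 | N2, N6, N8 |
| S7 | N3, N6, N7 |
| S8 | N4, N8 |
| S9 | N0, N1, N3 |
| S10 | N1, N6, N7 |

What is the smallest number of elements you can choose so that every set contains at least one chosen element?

H = {N0, N4, N6, N7} meets every set (each contains at least one member of H), and |H| = 4.
No choice of 3 elements meets every set, so 4 is the minimum.

4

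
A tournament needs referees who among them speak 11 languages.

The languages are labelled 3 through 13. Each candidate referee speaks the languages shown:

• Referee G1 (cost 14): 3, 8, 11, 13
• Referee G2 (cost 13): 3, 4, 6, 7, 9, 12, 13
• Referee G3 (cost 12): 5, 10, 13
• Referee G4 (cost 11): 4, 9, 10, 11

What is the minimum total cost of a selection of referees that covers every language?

39

G1, G2, G3 together cover every language (G1 ∪ G2 ∪ G3 = {3, 4, 5, 6, 7, 8, 9, 10, 11, 12, 13}); total cost 14 + 13 + 12 = 39.
The greedy pick G2, G4, G3, G1 costs 50; no covering selection beats 39.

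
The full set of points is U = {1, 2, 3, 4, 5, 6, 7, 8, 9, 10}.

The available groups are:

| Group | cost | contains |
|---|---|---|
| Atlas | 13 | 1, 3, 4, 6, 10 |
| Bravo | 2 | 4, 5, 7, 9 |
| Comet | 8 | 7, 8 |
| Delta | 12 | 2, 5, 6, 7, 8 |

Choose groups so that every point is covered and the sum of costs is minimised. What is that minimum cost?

Atlas, Bravo, Delta together cover every point (Atlas ∪ Bravo ∪ Delta = {1, 2, 3, 4, 5, 6, 7, 8, 9, 10}); total cost 13 + 2 + 12 = 27.
No covering selection has total cost below 27.

27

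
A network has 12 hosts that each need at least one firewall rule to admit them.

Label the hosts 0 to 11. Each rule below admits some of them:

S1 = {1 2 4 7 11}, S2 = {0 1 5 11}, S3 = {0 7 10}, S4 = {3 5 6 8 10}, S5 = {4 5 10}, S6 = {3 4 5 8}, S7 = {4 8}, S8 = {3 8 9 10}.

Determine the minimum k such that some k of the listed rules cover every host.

4

S1 and S3 and S4 and S8 together: S1 ∪ S3 ∪ S4 ∪ S8 = {0, 1, 2, 3, 4, 5, 6, 7, 8, 9, 10, 11} — every host is covered.
No 3 of the 8 rules cover everything (all 56 combinations miss at least one host), so 4 is optimal.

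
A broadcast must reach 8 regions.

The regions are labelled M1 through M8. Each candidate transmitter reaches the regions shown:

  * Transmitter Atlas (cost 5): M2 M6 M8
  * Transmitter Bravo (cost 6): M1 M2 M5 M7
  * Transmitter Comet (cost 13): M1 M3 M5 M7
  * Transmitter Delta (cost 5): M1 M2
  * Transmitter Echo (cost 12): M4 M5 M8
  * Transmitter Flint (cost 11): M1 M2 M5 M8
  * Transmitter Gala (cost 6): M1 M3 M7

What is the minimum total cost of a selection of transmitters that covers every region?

23

Atlas, Echo, Gala together cover every region (Atlas ∪ Echo ∪ Gala = {M1, M2, M3, M4, M5, M6, M7, M8}); total cost 5 + 12 + 6 = 23.
The greedy pick Bravo, Atlas, Gala, Echo costs 29; no covering selection beats 23.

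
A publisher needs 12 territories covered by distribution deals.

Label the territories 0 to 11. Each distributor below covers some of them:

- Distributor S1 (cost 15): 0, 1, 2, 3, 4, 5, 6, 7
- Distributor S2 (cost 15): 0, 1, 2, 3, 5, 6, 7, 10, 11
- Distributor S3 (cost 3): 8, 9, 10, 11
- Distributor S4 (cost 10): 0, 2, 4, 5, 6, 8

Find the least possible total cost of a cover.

S1, S3 together cover every territory (S1 ∪ S3 = {0, 1, 2, 3, 4, 5, 6, 7, 8, 9, 10, 11}); total cost 15 + 3 = 18.
No covering selection has total cost below 18.

18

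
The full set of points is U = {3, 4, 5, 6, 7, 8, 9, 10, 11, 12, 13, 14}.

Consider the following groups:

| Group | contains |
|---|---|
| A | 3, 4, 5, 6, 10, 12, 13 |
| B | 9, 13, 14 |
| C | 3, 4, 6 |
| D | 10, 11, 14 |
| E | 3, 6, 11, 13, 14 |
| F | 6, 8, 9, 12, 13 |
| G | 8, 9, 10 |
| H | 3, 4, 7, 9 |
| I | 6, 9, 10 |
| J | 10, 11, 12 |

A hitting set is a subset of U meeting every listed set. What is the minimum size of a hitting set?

The 3 points {6, 9, 11} hit every group.
The groups B, C, J are pairwise disjoint, so any hitting set needs a separate point for each — at least 3. Hence 3 is optimal.

3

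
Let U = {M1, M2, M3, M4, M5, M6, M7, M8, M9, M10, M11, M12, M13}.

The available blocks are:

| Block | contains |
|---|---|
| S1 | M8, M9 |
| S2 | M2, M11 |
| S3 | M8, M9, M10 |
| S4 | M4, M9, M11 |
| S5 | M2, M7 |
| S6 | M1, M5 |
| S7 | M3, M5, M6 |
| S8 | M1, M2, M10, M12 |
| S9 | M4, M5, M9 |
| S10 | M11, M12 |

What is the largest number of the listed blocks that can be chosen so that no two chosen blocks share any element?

4

S1, S5, S6, S10 are pairwise disjoint (S1={M8,M9}; S5={M2,M7}; S6={M1,M5}; S10={M11,M12}).
Every remaining block overlaps one of these, and no 5 of the listed blocks are pairwise disjoint, so 4 is the maximum.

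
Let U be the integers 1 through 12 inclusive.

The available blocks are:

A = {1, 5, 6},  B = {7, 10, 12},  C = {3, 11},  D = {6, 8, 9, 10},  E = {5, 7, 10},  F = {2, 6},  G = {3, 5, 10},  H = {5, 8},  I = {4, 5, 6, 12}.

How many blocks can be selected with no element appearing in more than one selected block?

B, C, F, H are pairwise disjoint (B={7,10,12}; C={3,11}; F={2,6}; H={5,8}).
Every remaining block overlaps one of these, and no 5 of the listed blocks are pairwise disjoint, so 4 is the maximum.

4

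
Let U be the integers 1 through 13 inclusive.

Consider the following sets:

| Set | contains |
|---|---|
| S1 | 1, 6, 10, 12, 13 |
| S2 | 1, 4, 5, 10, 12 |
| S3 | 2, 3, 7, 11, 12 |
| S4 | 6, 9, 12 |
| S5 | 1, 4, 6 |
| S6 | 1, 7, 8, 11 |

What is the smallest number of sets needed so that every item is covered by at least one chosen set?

S1, S2, S3, S4, and S6 cover everything between them: the union {1, 2, 3, 4, 5, 6, 7, 8, 9, 10, 11, 12, 13} is all of U.
No 4 of the 6 sets cover everything (all 15 combinations miss at least one item), so 5 is optimal.

5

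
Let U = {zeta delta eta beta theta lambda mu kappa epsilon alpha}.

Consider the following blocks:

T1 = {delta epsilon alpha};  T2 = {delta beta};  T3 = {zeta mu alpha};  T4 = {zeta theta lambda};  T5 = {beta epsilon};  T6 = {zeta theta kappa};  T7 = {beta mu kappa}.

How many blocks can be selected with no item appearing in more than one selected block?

3

T1, T4, T7 are pairwise disjoint (T1={delta,epsilon,alpha}; T4={zeta,theta,lambda}; T7={beta,mu,kappa}).
Every remaining block overlaps one of these, and no 4 of the listed blocks are pairwise disjoint, so 3 is the maximum.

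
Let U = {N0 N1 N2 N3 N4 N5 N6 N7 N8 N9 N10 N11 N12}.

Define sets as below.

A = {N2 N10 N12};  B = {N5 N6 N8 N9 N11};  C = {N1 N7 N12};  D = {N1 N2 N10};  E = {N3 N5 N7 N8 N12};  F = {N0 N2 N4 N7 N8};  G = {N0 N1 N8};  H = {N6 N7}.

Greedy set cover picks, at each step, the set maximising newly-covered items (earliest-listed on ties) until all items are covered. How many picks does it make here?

5

Greedy: pick B (covers 5 new) → pick F (covers 4 new) → pick A (covers 2 new) → pick C (covers 1 new) → pick E (covers 1 new). Total picks: 5.
(The true minimum cover uses only 4 sets, so greedy is not optimal here.)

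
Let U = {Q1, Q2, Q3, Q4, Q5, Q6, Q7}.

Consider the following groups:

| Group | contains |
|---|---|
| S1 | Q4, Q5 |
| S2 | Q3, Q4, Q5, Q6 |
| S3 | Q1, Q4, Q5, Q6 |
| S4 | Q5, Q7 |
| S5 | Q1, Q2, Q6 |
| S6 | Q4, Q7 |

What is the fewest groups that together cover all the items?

S2 and S4 and S5 together: S2 ∪ S4 ∪ S5 = {Q1, Q2, Q3, Q4, Q5, Q6, Q7} — every item is covered.
Only S5 contains Q2, so S5 is forced; the remaining 4 items need at least 2 more groups (each remaining group adds at most 3) — so at least 3 groups are needed, and 3 is optimal.

3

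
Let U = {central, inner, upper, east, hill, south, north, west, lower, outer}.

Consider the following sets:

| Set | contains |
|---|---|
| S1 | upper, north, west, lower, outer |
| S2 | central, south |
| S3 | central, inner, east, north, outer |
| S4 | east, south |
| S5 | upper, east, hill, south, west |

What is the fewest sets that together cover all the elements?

S1 and S3 and S5 together: S1 ∪ S3 ∪ S5 = {central, inner, upper, east, hill, south, north, west, lower, outer} — every element is covered.
Only S3 contains inner, so S3 is forced; the remaining 5 elements need at least 2 more sets (each remaining set adds at most 4) — so at least 3 sets are needed, and 3 is optimal.

3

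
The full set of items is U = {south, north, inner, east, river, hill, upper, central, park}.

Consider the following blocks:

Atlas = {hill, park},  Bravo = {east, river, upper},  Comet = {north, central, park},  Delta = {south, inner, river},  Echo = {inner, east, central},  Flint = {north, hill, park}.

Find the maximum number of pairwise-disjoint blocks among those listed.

Atlas, Bravo are pairwise disjoint (Atlas={hill,park}; Bravo={east,river,upper}).
Every remaining block overlaps one of these, and no 3 of the listed blocks are pairwise disjoint, so 2 is the maximum.

2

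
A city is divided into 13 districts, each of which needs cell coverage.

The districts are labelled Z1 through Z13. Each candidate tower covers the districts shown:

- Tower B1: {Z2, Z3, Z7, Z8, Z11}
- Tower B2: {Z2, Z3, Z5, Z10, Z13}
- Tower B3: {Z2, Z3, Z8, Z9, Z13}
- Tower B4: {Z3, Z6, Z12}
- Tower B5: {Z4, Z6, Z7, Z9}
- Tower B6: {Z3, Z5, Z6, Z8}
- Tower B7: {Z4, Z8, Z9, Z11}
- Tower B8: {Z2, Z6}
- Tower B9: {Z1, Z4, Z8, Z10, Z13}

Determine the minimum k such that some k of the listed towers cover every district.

B1 and B2 and B4 and B7 and B9 together: B1 ∪ B2 ∪ B4 ∪ B7 ∪ B9 = {Z1, Z2, Z3, Z4, Z5, Z6, Z7, Z8, Z9, Z10, Z11, Z12, Z13} — every district is covered.
No 4 of the 9 towers cover everything (all 126 combinations miss at least one district), so 5 is optimal.

5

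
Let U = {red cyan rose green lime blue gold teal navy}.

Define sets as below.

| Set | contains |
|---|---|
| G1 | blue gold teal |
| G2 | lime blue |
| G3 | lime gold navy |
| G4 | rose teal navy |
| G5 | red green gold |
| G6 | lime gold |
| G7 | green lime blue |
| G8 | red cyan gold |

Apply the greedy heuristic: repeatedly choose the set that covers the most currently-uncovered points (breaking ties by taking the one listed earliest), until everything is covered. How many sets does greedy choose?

5

Greedy: pick G1 (covers 3 new) → pick G3 (covers 2 new) → pick G5 (covers 2 new) → pick G4 (covers 1 new) → pick G8 (covers 1 new). Total picks: 5.
(The true minimum cover uses only 3 sets, so greedy is not optimal here.)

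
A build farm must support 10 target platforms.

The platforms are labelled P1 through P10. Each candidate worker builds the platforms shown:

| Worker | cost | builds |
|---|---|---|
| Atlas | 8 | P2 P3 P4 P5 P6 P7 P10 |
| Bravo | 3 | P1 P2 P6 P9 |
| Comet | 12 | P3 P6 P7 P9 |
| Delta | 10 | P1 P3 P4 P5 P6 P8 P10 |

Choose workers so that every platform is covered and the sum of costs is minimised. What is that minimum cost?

Atlas, Bravo, Delta together cover every platform (Atlas ∪ Bravo ∪ Delta = {P1, P2, P3, P4, P5, P6, P7, P8, P9, P10}); total cost 8 + 3 + 10 = 21.
No covering selection has total cost below 21.

21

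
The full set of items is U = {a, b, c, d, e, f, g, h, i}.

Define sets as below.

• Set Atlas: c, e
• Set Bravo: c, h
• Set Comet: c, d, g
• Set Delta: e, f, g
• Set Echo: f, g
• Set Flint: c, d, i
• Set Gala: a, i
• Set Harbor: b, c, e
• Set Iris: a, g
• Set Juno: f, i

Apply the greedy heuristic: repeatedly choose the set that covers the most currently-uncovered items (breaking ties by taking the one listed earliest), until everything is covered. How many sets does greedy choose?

Greedy: pick Comet (covers 3 new) → pick Delta (covers 2 new) → pick Gala (covers 2 new) → pick Bravo (covers 1 new) → pick Harbor (covers 1 new). Total picks: 5.

5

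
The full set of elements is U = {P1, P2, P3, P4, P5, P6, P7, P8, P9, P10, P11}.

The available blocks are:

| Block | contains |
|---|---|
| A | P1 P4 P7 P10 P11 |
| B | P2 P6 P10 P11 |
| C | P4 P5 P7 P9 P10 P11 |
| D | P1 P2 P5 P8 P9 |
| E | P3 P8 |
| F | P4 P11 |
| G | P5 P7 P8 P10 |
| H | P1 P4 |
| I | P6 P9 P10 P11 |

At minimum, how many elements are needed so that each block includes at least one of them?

3

The 3 elements {P4, P6, P8} hit every block.
The blocks E, H, I are pairwise disjoint, so any hitting set needs a separate element for each — at least 3. Hence 3 is optimal.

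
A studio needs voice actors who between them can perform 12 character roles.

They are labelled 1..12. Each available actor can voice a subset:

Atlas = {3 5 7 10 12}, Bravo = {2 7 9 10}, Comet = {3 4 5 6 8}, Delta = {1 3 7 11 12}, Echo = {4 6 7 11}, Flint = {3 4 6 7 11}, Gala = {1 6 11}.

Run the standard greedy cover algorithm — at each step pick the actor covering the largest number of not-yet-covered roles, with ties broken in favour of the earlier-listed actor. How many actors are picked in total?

4

Greedy: pick Atlas (covers 5 new) → pick Comet (covers 3 new) → pick Bravo (covers 2 new) → pick Delta (covers 2 new). Total picks: 4.
(The true minimum cover uses only 3 actors, so greedy is not optimal here.)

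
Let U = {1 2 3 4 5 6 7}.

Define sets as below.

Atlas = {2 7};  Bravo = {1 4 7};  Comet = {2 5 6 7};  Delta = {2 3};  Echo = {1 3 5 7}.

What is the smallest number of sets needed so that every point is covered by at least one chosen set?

3

Bravo, Comet, and Delta cover everything between them: the union {1, 2, 3, 4, 5, 6, 7} is all of U.
Only Bravo contains 4, so Bravo is forced; the remaining 4 points need at least 2 more sets (each remaining set adds at most 3) — so at least 3 sets are needed, and 3 is optimal.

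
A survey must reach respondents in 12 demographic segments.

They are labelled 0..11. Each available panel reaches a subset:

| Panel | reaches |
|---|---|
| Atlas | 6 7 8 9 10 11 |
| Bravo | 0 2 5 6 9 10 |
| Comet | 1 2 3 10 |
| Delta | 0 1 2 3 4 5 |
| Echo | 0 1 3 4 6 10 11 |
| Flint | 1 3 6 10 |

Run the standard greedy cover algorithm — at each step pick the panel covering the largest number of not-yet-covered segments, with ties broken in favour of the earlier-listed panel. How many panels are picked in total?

3

Greedy: pick Echo (covers 7 new) → pick Atlas (covers 3 new) → pick Bravo (covers 2 new). Total picks: 3.
(The true minimum cover uses only 2 panels, so greedy is not optimal here.)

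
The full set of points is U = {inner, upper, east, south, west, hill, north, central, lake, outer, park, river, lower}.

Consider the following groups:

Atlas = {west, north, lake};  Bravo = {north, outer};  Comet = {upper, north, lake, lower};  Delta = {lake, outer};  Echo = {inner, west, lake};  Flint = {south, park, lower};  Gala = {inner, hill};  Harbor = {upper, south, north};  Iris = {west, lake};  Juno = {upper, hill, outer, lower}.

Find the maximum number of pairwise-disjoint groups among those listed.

Bravo, Flint, Gala, Iris are pairwise disjoint (Bravo={north,outer}; Flint={south,park,lower}; Gala={inner,hill}; Iris={west,lake}).
Every remaining group overlaps one of these, and no 5 of the listed groups are pairwise disjoint, so 4 is the maximum.

4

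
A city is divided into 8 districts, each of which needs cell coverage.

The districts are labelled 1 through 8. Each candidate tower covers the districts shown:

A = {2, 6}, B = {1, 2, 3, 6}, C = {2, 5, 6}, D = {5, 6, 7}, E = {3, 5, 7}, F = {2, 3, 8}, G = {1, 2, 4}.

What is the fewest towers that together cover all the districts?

3

D and F and G together: D ∪ F ∪ G = {1, 2, 3, 4, 5, 6, 7, 8} — every district is covered.
Only G contains 4, so G is forced; the remaining 5 districts need at least 2 more towers (each remaining tower adds at most 3) — so at least 3 towers are needed, and 3 is optimal.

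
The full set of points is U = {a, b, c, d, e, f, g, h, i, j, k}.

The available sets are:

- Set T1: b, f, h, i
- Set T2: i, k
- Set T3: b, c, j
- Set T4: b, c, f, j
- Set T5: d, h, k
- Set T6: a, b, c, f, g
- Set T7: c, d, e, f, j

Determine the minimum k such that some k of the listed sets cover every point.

T2 and T5 and T6 and T7 together: T2 ∪ T5 ∪ T6 ∪ T7 = {a, b, c, d, e, f, g, h, i, j, k} — every point is covered.
No 3 of the 7 sets cover everything (all 35 combinations miss at least one point), so 4 is optimal.

4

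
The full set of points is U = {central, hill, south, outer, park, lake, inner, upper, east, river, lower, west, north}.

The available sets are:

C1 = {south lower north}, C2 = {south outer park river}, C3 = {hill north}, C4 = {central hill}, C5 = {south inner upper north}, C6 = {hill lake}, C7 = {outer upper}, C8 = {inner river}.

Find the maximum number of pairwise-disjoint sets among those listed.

C1, C4, C7, C8 are pairwise disjoint (C1={south,lower,north}; C4={central,hill}; C7={outer,upper}; C8={inner,river}).
Every remaining set overlaps one of these, and no 5 of the listed sets are pairwise disjoint, so 4 is the maximum.

4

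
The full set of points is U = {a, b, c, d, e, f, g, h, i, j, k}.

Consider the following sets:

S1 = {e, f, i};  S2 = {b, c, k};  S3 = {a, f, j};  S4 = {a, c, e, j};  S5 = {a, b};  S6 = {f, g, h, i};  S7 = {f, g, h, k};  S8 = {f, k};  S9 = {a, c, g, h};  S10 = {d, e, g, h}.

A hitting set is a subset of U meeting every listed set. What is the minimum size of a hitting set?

4

Take T = {b, e, f, g}. Each listed set contains at least one of these, so T is a hitting set of size 4.
No choice of 3 points meets every set, so 4 is the minimum.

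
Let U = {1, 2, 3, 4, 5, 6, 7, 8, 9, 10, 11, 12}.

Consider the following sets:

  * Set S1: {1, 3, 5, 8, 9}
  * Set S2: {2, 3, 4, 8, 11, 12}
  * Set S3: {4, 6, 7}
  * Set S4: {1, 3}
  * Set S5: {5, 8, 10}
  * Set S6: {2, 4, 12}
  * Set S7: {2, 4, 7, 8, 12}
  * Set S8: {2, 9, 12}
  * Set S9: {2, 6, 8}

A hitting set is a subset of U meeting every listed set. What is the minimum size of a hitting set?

H = {3, 4, 8, 9} meets every set (each contains at least one member of H), and |H| = 4.
The sets S3, S4, S5, S8 are pairwise disjoint, so any hitting set needs a separate element for each — at least 4. Hence 4 is optimal.

4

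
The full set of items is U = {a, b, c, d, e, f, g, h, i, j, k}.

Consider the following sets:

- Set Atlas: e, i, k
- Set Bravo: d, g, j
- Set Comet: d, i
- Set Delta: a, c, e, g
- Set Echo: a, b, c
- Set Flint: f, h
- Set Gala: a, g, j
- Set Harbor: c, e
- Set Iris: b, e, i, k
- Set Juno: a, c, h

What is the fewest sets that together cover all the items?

Atlas and Bravo and Echo and Flint together: Atlas ∪ Bravo ∪ Echo ∪ Flint = {a, b, c, d, e, f, g, h, i, j, k} — every item is covered.
Only Flint contains f, so Flint is forced; the remaining 9 items need at least 3 more sets (each remaining set adds at most 4) — so at least 4 sets are needed, and 4 is optimal.

4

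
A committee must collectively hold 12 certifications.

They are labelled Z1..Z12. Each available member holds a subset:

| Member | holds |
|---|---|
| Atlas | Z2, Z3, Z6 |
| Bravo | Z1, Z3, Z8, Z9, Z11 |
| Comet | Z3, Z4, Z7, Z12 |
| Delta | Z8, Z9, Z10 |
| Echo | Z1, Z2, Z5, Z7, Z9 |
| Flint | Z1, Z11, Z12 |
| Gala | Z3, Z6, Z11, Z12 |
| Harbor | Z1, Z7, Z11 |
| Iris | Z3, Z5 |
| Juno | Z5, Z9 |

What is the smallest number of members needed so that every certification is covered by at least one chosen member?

4

Take {Comet, Delta, Echo, Gala}. Their union is {Z1, Z2, Z3, Z4, Z5, Z6, Z7, Z8, Z9, Z10, Z11, Z12}, which is all 12 certifications.
Only Delta contains Z10, so Delta is forced; the remaining 9 certifications need at least 3 more members (each remaining member adds at most 4) — so at least 4 members are needed, and 4 is optimal.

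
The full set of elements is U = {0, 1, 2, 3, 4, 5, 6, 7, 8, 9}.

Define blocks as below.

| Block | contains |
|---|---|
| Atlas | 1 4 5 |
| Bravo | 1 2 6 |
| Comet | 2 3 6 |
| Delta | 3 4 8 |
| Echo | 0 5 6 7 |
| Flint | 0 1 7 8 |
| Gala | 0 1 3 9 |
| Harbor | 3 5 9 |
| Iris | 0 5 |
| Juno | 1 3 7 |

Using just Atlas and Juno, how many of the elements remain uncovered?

Union of Atlas, Juno = {1, 3, 4, 5, 7}.
Not covered: 0, 2, 6, 8, 9 — 5 elements.

5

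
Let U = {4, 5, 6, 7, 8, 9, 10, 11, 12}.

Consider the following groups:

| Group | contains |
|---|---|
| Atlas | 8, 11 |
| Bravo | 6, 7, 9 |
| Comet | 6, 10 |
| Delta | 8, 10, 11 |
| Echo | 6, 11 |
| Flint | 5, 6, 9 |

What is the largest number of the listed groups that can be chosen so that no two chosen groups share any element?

Atlas, Comet are pairwise disjoint (Atlas={8,11}; Comet={6,10}).
Every remaining group overlaps one of these, and no 3 of the listed groups are pairwise disjoint, so 2 is the maximum.

2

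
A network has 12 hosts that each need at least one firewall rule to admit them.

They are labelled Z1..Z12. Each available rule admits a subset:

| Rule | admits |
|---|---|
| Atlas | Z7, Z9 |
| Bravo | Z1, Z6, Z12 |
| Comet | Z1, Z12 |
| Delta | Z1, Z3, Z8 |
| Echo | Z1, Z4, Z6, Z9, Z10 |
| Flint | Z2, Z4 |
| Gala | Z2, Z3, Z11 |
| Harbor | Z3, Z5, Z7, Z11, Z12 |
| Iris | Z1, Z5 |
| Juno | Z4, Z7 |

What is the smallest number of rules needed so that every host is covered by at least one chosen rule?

4

Take {Delta, Echo, Flint, Harbor}. Their union is {Z1, Z2, Z3, Z4, Z5, Z6, Z7, Z8, Z9, Z10, Z11, Z12}, which is all 12 hosts.
Only Delta contains Z8, so Delta is forced; the remaining 9 hosts need at least 3 more rules (each remaining rule adds at most 4) — so at least 4 rules are needed, and 4 is optimal.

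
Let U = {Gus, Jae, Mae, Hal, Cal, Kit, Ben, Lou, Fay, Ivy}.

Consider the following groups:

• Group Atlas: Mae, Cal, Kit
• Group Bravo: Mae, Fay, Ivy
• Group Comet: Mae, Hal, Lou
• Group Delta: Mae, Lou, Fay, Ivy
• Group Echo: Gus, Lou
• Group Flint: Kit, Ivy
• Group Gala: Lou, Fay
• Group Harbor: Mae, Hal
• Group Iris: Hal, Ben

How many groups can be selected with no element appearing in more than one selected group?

Flint, Gala, Iris are pairwise disjoint (Flint={Kit,Ivy}; Gala={Lou,Fay}; Iris={Hal,Ben}).
Every remaining group overlaps one of these, and no 4 of the listed groups are pairwise disjoint, so 3 is the maximum.

3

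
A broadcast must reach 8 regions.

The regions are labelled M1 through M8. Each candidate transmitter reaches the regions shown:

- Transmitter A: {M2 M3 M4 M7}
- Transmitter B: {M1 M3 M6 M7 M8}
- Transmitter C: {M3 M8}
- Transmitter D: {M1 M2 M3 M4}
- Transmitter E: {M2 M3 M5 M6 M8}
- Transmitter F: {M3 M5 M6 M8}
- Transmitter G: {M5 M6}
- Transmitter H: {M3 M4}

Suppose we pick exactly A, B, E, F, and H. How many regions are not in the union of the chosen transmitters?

0

Union of A, B, E, F, H = {M1, M2, M3, M4, M5, M6, M7, M8} — that's every region, so 0 are uncovered.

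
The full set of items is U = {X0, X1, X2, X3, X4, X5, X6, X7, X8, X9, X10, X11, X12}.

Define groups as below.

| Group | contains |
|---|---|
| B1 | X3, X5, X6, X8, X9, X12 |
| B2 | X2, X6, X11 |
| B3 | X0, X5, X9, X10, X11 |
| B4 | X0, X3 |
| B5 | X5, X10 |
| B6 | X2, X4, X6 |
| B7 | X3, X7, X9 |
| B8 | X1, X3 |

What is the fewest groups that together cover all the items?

B1 and B3 and B6 and B7 and B8 together: B1 ∪ B3 ∪ B6 ∪ B7 ∪ B8 = {X0, X1, X2, X3, X4, X5, X6, X7, X8, X9, X10, X11, X12} — every item is covered.
No 4 of the 8 groups cover everything (all 70 combinations miss at least one item), so 5 is optimal.

5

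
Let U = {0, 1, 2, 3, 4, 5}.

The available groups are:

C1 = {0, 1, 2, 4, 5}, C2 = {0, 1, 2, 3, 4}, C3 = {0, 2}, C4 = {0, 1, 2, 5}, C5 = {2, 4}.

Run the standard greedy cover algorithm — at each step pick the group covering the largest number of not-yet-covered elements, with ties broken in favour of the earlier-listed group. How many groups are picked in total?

2

Greedy: pick C1 (covers 5 new) → pick C2 (covers 1 new). Total picks: 2.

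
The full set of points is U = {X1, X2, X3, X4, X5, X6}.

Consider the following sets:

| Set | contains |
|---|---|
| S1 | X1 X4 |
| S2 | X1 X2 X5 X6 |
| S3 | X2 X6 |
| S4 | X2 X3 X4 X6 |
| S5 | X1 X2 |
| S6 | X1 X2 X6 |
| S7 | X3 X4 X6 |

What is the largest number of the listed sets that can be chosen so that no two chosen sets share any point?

2

S1, S3 are pairwise disjoint (S1={X1,X4}; S3={X2,X6}).
Every remaining set overlaps one of these, and no 3 of the listed sets are pairwise disjoint, so 2 is the maximum.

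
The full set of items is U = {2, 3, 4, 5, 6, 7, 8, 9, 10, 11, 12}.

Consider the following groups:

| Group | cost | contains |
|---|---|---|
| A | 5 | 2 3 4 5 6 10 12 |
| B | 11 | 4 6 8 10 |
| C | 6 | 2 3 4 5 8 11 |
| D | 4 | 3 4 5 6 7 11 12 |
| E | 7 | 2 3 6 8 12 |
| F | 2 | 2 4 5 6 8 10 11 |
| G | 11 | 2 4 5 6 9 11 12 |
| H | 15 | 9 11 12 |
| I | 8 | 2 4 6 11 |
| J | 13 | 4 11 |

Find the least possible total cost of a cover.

17

D, F, G together cover every item (D ∪ F ∪ G = {2, 3, 4, 5, 6, 7, 8, 9, 10, 11, 12}); total cost 4 + 2 + 11 = 17.
No covering selection has total cost below 17.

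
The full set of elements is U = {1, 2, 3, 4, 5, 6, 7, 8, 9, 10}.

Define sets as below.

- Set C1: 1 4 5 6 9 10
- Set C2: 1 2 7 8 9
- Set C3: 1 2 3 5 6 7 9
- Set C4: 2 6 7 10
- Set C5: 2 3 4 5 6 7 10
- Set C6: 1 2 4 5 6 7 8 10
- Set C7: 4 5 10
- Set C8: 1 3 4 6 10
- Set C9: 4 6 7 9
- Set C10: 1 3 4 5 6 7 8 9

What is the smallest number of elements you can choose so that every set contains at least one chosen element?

2

The 2 elements {9, 10} hit every set.
The sets C2, C7 are pairwise disjoint, so any hitting set needs a separate element for each — at least 2. Hence 2 is optimal.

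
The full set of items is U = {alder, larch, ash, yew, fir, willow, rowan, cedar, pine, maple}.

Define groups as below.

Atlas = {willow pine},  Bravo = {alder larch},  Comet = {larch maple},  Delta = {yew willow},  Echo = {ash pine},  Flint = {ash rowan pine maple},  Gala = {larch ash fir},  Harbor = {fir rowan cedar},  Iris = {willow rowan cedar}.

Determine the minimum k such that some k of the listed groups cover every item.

4

Take {Bravo, Delta, Flint, Harbor}. Their union is {alder, larch, ash, yew, fir, willow, rowan, cedar, pine, maple}, which is all 10 items.
No 3 of the 9 groups cover everything (all 84 combinations miss at least one item), so 4 is optimal.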